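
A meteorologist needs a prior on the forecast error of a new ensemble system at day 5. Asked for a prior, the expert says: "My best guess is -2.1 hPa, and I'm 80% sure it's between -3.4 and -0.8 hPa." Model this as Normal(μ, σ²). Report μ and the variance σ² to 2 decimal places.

μ = -2.10, σ² = 1.03

A symmetric 80% interval runs μ ± z·σ with z = 1.282.
Half-width = 1.3, so σ = 1.3/1.282 = 1.014 and σ² = 1.03.
μ is the stated best guess, -2.10.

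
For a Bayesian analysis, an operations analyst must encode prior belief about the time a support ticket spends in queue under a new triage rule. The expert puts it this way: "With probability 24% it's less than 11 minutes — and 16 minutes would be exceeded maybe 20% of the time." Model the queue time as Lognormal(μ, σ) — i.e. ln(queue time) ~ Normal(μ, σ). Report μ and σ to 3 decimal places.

If T ~ Lognormal(μ,σ) then ln T ~ Normal(μ,σ), so the p-quantile of ln T is μ + z_p·σ.
ln(11) = 2.398 and ln(16) = 2.773; z_{0.24} = -0.7063, z_{0.8} = 0.8416.
σ = (2.773 − 2.398)/(0.8416 − (-0.7063)) = 0.242.
μ = 2.398 − (-0.7063)·0.242 = 2.569.

μ ≈ 2.569, σ ≈ 0.242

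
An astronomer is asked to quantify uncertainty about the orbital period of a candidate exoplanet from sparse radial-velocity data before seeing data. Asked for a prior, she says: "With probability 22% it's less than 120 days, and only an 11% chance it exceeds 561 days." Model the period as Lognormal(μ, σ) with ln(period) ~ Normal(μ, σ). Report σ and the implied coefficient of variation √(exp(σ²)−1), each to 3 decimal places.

If T ~ Lognormal(μ,σ) then ln T ~ Normal(μ,σ), so the p-quantile of ln T is μ + z_p·σ.
ln(120) = 4.787 and ln(561) = 6.33; z_{0.22} = -0.7722, z_{0.89} = 1.227.
σ = (6.33 − 4.787)/(1.227 − (-0.7722)) = 0.772.
μ = 4.787 − (-0.7722)·0.772 = 5.383.
CV = √(exp(σ²)−1) = √(exp(0.5954)−1) = 0.902.

σ ≈ 0.772, CV ≈ 0.902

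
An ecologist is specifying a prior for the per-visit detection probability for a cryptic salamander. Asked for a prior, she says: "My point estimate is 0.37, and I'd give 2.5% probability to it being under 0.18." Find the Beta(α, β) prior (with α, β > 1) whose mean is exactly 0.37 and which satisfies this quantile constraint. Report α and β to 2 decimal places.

α ≈ 7.54, β ≈ 12.84

With mean 0.37 fixed, write α = 0.37s, β = 0.63s where s = α+β.
Need P(θ < 0.18) = 0.025 under Beta(0.37s, 0.63s). Normal approximation: (q−m)/√(m(1−m)/s) ≈ z_{0.025} = -1.96, so s ≈ 0.37·0.63·(-1.96)²/(0.18−0.37)² = 24.8.
At s = 24.8: P(θ<0.18) ≈ 0.015. Adjusting to match 0.025 gives s ≈ 20.38.
So α = 0.37·20.38 ≈ 7.54, β = 0.63·20.38 ≈ 12.84.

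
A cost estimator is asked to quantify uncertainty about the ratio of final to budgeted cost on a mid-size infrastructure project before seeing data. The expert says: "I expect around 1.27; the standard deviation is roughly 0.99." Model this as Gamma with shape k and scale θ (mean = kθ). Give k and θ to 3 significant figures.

For Gamma(k, scale θ): mean = kθ, variance = kθ², so CV = 1/√k.
CV = SD/mean = 0.99/1.27 = 0.7795, hence k = 1/CV² = 1.65.
Then θ = mean/k = 1.27/1.65 = 0.772.

k ≈ 1.65, θ ≈ 0.772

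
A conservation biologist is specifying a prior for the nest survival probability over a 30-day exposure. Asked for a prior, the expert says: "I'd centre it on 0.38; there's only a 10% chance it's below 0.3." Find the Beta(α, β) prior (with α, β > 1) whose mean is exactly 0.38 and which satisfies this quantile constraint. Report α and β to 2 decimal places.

With mean 0.38 fixed, write α = 0.38s, β = 0.62s where s = α+β.
Need P(θ < 0.3) = 0.1 under Beta(0.38s, 0.62s). Normal approximation: (q−m)/√(m(1−m)/s) ≈ z_{0.1} = -1.28, so s ≈ 0.38·0.62·(-1.28)²/(0.3−0.38)² = 60.5.
At s = 60.5: P(θ<0.3) ≈ 0.097. Adjusting to match 0.1 gives s ≈ 58.73.
So α = 0.38·58.73 ≈ 22.32, β = 0.62·58.73 ≈ 36.41.

α ≈ 22.32, β ≈ 36.41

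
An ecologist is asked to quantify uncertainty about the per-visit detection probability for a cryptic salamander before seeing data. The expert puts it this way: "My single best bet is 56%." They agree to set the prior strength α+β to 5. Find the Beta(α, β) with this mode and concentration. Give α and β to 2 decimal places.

α = 2.68, β = 2.32

For α,β > 1 the Beta mode is (α−1)/(α+β−2). With α+β = 5, the mode is (α−1)/3.
Set (α−1)/3 = 0.56 → α = 1 + 0.56·3 = 2.68.
β = 5 − α = 2.32.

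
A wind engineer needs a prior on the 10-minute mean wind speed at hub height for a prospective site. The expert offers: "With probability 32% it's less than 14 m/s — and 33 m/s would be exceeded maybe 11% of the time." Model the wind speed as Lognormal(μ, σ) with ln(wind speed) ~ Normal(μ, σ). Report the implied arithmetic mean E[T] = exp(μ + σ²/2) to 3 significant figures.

E[T] ≈ 20.2 m/s

If T ~ Lognormal(μ,σ) then ln T ~ Normal(μ,σ), so the p-quantile of ln T is μ + z_p·σ.
ln(14) = 2.639 and ln(33) = 3.497; z_{0.32} = -0.4677, z_{0.89} = 1.227.
σ = (3.497 − 2.639)/(1.227 − (-0.4677)) = 0.506.
μ = 2.639 − (-0.4677)·0.506 = 2.876.
E[T] = exp(μ + σ²/2) = exp(2.876 + 0.1281) = 20.2 m/s.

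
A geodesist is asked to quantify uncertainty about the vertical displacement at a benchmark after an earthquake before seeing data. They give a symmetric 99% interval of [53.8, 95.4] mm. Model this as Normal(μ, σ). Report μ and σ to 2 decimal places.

A symmetric 99% interval runs μ ± z·σ with z = 2.576.
Half-width = 20.8, so σ = 20.8/2.576 = 8.08.
μ is the interval midpoint, 74.60.

μ = 74.60, σ = 8.08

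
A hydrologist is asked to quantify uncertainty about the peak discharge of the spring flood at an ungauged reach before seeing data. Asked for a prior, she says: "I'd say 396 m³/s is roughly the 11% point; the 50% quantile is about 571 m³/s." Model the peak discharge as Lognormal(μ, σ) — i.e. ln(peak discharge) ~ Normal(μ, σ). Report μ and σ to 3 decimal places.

If T ~ Lognormal(μ,σ) then ln T ~ Normal(μ,σ), so the p-quantile of ln T is μ + z_p·σ.
ln(396) = 5.981 and ln(571) = 6.347; z_{0.11} = -1.227, z_{0.5} = 0.
σ = (6.347 − 5.981)/(0 − (-1.227)) = 0.298.
μ = 5.981 − (-1.227)·0.298 = 6.347.

μ ≈ 6.347, σ ≈ 0.298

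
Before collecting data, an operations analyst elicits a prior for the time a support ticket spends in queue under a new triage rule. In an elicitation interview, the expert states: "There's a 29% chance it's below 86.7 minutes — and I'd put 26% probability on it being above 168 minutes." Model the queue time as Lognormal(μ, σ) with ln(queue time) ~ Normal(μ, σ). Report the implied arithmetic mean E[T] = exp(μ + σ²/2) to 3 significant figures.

E[T] ≈ 137 minutes

If T ~ Lognormal(μ,σ) then ln T ~ Normal(μ,σ), so the p-quantile of ln T is μ + z_p·σ.
ln(86.7) = 4.462 and ln(168) = 5.124; z_{0.29} = -0.5534, z_{0.74} = 0.6433.
σ = (5.124 − 4.462)/(0.6433 − (-0.5534)) = 0.553.
μ = 4.462 − (-0.5534)·0.553 = 4.768.
E[T] = exp(μ + σ²/2) = exp(4.768 + 0.1528) = 137 minutes.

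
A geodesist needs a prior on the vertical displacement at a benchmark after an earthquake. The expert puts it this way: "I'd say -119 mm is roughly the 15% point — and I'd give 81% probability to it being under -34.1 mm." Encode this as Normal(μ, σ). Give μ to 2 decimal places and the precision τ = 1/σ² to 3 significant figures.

For Normal(μ,σ), the p-quantile is μ + z_p·σ. Here z_{0.15} = -1.036, z_{0.81} = 0.8779.
So -119 = μ − 1.036σ and -34.1 = μ + 0.8779σ.
Subtracting: σ = (-34.1 − -119)/(0.8779 − (-1.036)) = 44.35.
Then μ = -119 − (-1.036)·44.35 = -73.03.
Precision τ = 1/σ² = 1/44.35² = 0.000508.

μ = -73.03, τ = 0.000508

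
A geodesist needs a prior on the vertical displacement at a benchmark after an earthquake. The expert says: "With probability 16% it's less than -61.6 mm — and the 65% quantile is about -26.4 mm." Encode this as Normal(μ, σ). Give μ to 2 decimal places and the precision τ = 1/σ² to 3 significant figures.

The p-quantile of Normal(μ,σ) is μ + z_p·σ, with z_{0.16} = -0.9945 and z_{0.65} = 0.3853.
Eliminate σ: μ = (z₂·x₁ − z₁·x₂)/(z₂ − z₁) = (0.3853·-61.6 − (-0.9945)·-26.4)/1.38 = -36.23.
Then σ = (x₂ − x₁)/(z₂ − z₁) = (-26.4 − -61.6)/1.38 = 25.51.
Precision τ = 1/σ² = 1/25.51² = 0.00154.

μ = -36.23, τ = 0.00154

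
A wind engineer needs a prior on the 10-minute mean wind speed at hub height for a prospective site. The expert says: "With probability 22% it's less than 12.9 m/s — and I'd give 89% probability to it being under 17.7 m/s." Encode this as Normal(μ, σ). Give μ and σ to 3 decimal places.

μ = 14.754, σ = 2.402

The p-quantile of Normal(μ,σ) is μ + z_p·σ, with z_{0.22} = -0.7722 and z_{0.89} = 1.227.
Eliminate σ: μ = (z₂·x₁ − z₁·x₂)/(z₂ − z₁) = (1.227·12.9 − (-0.7722)·17.7)/1.999 = 14.754.
Then σ = (x₂ − x₁)/(z₂ − z₁) = (17.7 − 12.9)/1.999 = 2.402.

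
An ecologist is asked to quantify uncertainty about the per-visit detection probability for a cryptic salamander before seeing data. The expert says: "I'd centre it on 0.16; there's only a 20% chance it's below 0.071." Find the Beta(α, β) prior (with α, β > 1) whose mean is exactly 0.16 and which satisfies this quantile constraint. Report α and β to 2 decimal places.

α ≈ 1.94, β ≈ 10.17

With mean 0.16 fixed, write α = 0.16s, β = 0.84s where s = α+β.
Need P(θ < 0.071) = 0.2 under Beta(0.16s, 0.84s). Normal approximation: (q−m)/√(m(1−m)/s) ≈ z_{0.2} = -0.842, so s ≈ 0.16·0.84·(-0.842)²/(0.071−0.16)² = 12.0.
At s = 12.0: P(θ<0.071) ≈ 0.201. Adjusting to match 0.2 gives s ≈ 12.11.
So α = 0.16·12.11 ≈ 1.94, β = 0.84·12.11 ≈ 10.17.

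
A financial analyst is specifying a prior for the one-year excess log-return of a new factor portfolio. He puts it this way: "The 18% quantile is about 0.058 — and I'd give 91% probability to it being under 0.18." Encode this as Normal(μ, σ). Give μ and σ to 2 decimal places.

μ = 0.11, σ = 0.05

The p-quantile of Normal(μ,σ) is μ + z_p·σ, with z_{0.18} = -0.9154 and z_{0.91} = 1.341.
Eliminate σ: μ = (z₂·x₁ − z₁·x₂)/(z₂ − z₁) = (1.341·0.058 − (-0.9154)·0.18)/2.256 = 0.11.
Then σ = (x₂ − x₁)/(z₂ − z₁) = (0.18 − 0.058)/2.256 = 0.05.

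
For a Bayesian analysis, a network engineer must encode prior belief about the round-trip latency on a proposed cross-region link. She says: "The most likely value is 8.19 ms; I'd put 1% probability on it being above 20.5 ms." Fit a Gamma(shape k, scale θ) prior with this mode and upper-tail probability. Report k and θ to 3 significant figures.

k ≈ 6.57, θ ≈ 1.47

Gamma(k,θ) with k>1 has mode (k−1)θ, so θ = 8.19/(k−1).
Need P(X < 20.5) = 0.99 with θ tied to k this way. Start at k = 2, θ = 8.19: P(X<20.5) ≈ 0.713.
Too low — raise k to concentrate. Iterating converges to k ≈ 6.57.
Then θ = 8.19/(6.57−1) ≈ 1.47.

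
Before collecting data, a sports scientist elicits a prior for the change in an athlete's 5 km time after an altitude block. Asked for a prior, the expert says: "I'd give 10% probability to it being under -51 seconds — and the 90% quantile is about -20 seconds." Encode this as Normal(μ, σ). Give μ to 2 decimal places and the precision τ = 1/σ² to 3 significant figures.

μ = -35.50, τ = 0.00684

The p-quantile of Normal(μ,σ) is μ + z_p·σ, with z_{0.1} = -1.282 and z_{0.9} = 1.282.
Eliminate σ: μ = (z₂·x₁ − z₁·x₂)/(z₂ − z₁) = (1.282·-51 − (-1.282)·-20)/2.563 = -35.50.
Then σ = (x₂ − x₁)/(z₂ − z₁) = (-20 − -51)/2.563 = 12.09.
Precision τ = 1/σ² = 1/12.09² = 0.00684.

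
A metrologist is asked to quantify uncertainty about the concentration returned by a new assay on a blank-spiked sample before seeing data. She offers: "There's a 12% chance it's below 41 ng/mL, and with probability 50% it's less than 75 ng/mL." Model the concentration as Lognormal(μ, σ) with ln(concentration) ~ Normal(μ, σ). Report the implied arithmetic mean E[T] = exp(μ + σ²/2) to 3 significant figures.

If T ~ Lognormal(μ,σ) then ln T ~ Normal(μ,σ), so the p-quantile of ln T is μ + z_p·σ.
ln(41) = 3.714 and ln(75) = 4.317; z_{0.12} = -1.175, z_{0.5} = 0.
σ = (4.317 − 3.714)/(0 − (-1.175)) = 0.514.
μ = 3.714 − (-1.175)·0.514 = 4.317.
E[T] = exp(μ + σ²/2) = exp(4.317 + 0.1321) = 85.6 ng/mL.

E[T] ≈ 85.6 ng/mL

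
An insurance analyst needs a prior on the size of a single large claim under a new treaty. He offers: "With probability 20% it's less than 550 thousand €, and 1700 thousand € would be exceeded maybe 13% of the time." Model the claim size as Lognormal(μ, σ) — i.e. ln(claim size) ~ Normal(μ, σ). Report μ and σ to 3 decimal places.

If T ~ Lognormal(μ,σ) then ln T ~ Normal(μ,σ), so the p-quantile of ln T is μ + z_p·σ.
ln(550) = 6.31 and ln(1700) = 7.438; z_{0.2} = -0.8416, z_{0.87} = 1.126.
σ = (7.438 − 6.31)/(1.126 − (-0.8416)) = 0.573.
μ = 6.31 − (-0.8416)·0.573 = 6.793.

μ ≈ 6.793, σ ≈ 0.573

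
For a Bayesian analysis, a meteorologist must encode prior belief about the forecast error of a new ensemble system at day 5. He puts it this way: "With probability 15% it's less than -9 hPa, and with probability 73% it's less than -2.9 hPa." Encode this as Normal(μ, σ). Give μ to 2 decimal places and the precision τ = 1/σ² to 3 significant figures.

μ = -5.17, τ = 0.0731

For Normal(μ,σ), the p-quantile is μ + z_p·σ. Here z_{0.15} = -1.036, z_{0.73} = 0.6128.
So -9 = μ − 1.036σ and -2.9 = μ + 0.6128σ.
Subtracting: σ = (-2.9 − -9)/(0.6128 − (-1.036)) = 3.70.
Then μ = -9 − (-1.036)·3.70 = -5.17.
Precision τ = 1/σ² = 1/3.699² = 0.0731.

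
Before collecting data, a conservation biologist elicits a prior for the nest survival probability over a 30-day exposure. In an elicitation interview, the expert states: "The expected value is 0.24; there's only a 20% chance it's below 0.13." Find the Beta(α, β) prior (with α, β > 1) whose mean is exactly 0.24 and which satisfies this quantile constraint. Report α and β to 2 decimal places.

With mean 0.24 fixed, write α = 0.24s, β = 0.76s where s = α+β.
Need P(θ < 0.13) = 0.2 under Beta(0.24s, 0.76s). Normal approximation: (q−m)/√(m(1−m)/s) ≈ z_{0.2} = -0.842, so s ≈ 0.24·0.76·(-0.842)²/(0.13−0.24)² = 10.7.
At s = 10.7: P(θ<0.13) ≈ 0.205. Adjusting to match 0.2 gives s ≈ 11.03.
So α = 0.24·11.03 ≈ 2.65, β = 0.76·11.03 ≈ 8.38.

α ≈ 2.65, β ≈ 8.38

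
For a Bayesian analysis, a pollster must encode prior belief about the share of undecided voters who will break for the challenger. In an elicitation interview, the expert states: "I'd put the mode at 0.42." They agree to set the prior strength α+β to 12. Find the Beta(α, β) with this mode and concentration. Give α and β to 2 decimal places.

For α,β > 1 the Beta mode is (α−1)/(α+β−2). With α+β = 12, the mode is (α−1)/10.
Set (α−1)/10 = 0.42 → α = 1 + 0.42·10 = 5.20.
β = 12 − α = 6.80.

α = 5.20, β = 6.80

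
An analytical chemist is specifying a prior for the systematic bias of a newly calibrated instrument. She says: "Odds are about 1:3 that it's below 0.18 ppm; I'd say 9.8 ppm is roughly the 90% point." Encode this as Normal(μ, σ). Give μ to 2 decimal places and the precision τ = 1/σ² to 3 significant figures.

μ = 3.50, τ = 0.0413

The p-quantile of Normal(μ,σ) is μ + z_p·σ, with z_{0.25} = -0.6745 and z_{0.9} = 1.282.
Eliminate σ: μ = (z₂·x₁ − z₁·x₂)/(z₂ − z₁) = (1.282·0.18 − (-0.6745)·9.8)/1.956 = 3.50.
Then σ = (x₂ − x₁)/(z₂ − z₁) = (9.8 − 0.18)/1.956 = 4.92.
Precision τ = 1/σ² = 1/4.918² = 0.0413.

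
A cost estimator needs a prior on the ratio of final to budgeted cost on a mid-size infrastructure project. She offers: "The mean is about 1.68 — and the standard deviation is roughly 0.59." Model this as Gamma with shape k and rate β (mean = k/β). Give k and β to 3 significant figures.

For Gamma(k, rate β): mean = k/β, variance = k/β², so CV = 1/√k.
CV = SD/mean = 0.59/1.68 = 0.3512, hence k = 1/CV² = 8.11.
Then β = k/mean = 8.11/1.68 = 4.83.

k ≈ 8.11, β ≈ 4.83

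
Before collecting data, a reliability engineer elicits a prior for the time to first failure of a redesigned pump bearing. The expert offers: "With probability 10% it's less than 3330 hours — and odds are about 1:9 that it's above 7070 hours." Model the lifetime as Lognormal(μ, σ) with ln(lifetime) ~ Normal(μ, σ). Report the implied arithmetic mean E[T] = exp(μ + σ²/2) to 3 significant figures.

E[T] ≈ 5070 hours

If T ~ Lognormal(μ,σ) then ln T ~ Normal(μ,σ), so the p-quantile of ln T is μ + z_p·σ.
ln(3330) = 8.111 and ln(7070) = 8.864; z_{0.1} = -1.282, z_{0.9} = 1.282.
σ = (8.864 − 8.111)/(1.282 − (-1.282)) = 0.294.
μ = 8.111 − (-1.282)·0.294 = 8.487.
E[T] = exp(μ + σ²/2) = exp(8.487 + 0.0431) = 5070 hours.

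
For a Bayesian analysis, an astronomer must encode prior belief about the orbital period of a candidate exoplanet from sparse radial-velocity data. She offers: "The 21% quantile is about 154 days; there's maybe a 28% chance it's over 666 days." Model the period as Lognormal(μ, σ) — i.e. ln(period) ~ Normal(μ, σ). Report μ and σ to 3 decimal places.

μ ≈ 5.887, σ ≈ 1.054

If T ~ Lognormal(μ,σ) then ln T ~ Normal(μ,σ), so the p-quantile of ln T is μ + z_p·σ.
ln(154) = 5.037 and ln(666) = 6.501; z_{0.21} = -0.8064, z_{0.72} = 0.5828.
σ = (6.501 − 5.037)/(0.5828 − (-0.8064)) = 1.054.
μ = 5.037 − (-0.8064)·1.054 = 5.887.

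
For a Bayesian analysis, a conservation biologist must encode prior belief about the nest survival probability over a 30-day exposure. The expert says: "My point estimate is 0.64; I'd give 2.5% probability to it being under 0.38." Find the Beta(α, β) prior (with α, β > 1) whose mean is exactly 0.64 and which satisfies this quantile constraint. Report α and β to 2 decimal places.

α ≈ 8.76, β ≈ 4.93

With mean 0.64 fixed, write α = 0.64s, β = 0.36s where s = α+β.
Need P(θ < 0.38) = 0.025 under Beta(0.64s, 0.36s). Normal approximation: (q−m)/√(m(1−m)/s) ≈ z_{0.025} = -1.96, so s ≈ 0.64·0.36·(-1.96)²/(0.38−0.64)² = 13.1.
At s = 13.1: P(θ<0.38) ≈ 0.028. Adjusting to match 0.025 gives s ≈ 13.69.
So α = 0.64·13.69 ≈ 8.76, β = 0.36·13.69 ≈ 4.93.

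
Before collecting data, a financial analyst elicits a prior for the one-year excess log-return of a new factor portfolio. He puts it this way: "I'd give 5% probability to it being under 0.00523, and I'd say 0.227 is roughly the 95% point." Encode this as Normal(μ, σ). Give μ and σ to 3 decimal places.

The p-quantile of Normal(μ,σ) is μ + z_p·σ, with z_{0.05} = -1.645 and z_{0.95} = 1.645.
Eliminate σ: μ = (z₂·x₁ − z₁·x₂)/(z₂ − z₁) = (1.645·0.00523 − (-1.645)·0.227)/3.29 = 0.116.
Then σ = (x₂ − x₁)/(z₂ − z₁) = (0.227 − 0.00523)/3.29 = 0.067.

μ = 0.116, σ = 0.067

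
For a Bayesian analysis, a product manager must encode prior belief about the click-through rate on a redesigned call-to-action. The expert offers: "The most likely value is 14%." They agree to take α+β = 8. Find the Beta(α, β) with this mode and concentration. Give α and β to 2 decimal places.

For α,β > 1 the Beta mode is (α−1)/(α+β−2). With α+β = 8, the mode is (α−1)/6.
Set (α−1)/6 = 0.14 → α = 1 + 0.14·6 = 1.84.
β = 8 − α = 6.16.

α = 1.84, β = 6.16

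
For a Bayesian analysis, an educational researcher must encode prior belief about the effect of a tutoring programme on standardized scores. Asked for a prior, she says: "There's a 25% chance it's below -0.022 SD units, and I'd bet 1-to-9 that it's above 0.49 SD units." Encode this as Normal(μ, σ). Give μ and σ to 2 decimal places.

μ = 0.15, σ = 0.26

For Normal(μ,σ), the p-quantile is μ + z_p·σ. Here z_{0.25} = -0.6745, z_{0.9} = 1.282.
So -0.022 = μ − 0.6745σ and 0.49 = μ + 1.282σ.
Subtracting: σ = (0.49 − -0.022)/(1.282 − (-0.6745)) = 0.26.
Then μ = -0.022 − (-0.6745)·0.26 = 0.15.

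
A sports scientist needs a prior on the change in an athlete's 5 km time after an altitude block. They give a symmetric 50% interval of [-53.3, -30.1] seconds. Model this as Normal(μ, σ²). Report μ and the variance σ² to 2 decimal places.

μ = -41.70, σ² = 295.78

A symmetric 50% interval runs μ ± z·σ with z = 0.6745.
Half-width = 11.6, so σ = 11.6/0.6745 = 17.198 and σ² = 295.78.
μ is the interval midpoint, -41.70.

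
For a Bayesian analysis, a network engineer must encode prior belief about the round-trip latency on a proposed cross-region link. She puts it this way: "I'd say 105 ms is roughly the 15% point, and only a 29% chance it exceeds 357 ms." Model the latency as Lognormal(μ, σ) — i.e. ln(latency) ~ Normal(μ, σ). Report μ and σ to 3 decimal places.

If T ~ Lognormal(μ,σ) then ln T ~ Normal(μ,σ), so the p-quantile of ln T is μ + z_p·σ.
ln(105) = 4.654 and ln(357) = 5.878; z_{0.15} = -1.036, z_{0.71} = 0.5534.
σ = (5.878 − 4.654)/(0.5534 − (-1.036)) = 0.770.
μ = 4.654 − (-1.036)·0.770 = 5.452.

μ ≈ 5.452, σ ≈ 0.770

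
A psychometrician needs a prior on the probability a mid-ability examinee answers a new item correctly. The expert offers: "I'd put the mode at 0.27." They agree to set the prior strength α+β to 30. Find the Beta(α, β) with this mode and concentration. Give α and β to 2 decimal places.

α = 8.56, β = 21.44

For α,β > 1 the Beta mode is (α−1)/(α+β−2). With α+β = 30, the mode is (α−1)/28.
Set (α−1)/28 = 0.27 → α = 1 + 0.27·28 = 8.56.
β = 30 − α = 21.44.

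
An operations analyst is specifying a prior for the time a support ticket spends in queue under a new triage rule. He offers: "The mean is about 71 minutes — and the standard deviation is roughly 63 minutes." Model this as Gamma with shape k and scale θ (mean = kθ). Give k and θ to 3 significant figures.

For Gamma(k, scale θ): mean = kθ, variance = kθ², so CV = 1/√k.
CV = SD/mean = 63/71 = 0.8873, hence k = 1/CV² = 1.27.
Then θ = mean/k = 71/1.27 = 55.9.

k ≈ 1.27, θ ≈ 55.9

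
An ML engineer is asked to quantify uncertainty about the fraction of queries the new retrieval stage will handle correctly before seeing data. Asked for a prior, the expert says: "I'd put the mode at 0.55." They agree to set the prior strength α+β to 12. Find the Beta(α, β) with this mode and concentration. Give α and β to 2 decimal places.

For α,β > 1 the Beta mode is (α−1)/(α+β−2). With α+β = 12, the mode is (α−1)/10.
Set (α−1)/10 = 0.55 → α = 1 + 0.55·10 = 6.50.
β = 12 − α = 5.50.

α = 6.50, β = 5.50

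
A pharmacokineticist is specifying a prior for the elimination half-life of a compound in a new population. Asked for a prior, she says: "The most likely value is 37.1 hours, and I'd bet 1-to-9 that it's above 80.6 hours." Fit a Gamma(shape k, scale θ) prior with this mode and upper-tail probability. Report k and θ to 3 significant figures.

k ≈ 4.19, θ ≈ 11.6

Gamma(k,θ) with k>1 has mode (k−1)θ, so θ = 37.1/(k−1).
Need P(X < 80.6) = 0.9 with θ tied to k this way. Start at k = 2, θ = 37.1: P(X<80.6) ≈ 0.639.
Too low — raise k to concentrate. Iterating converges to k ≈ 4.19.
Then θ = 37.1/(4.19−1) ≈ 11.6.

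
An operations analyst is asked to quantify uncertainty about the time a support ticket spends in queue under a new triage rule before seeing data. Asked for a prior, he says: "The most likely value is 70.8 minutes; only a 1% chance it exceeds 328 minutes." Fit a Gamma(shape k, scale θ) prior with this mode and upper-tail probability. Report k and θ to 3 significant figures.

k ≈ 2.71, θ ≈ 41.5

Gamma(k,θ) with k>1 has mode (k−1)θ, so θ = 70.8/(k−1).
Need P(X < 328) = 0.99 with θ tied to k this way. Start at k = 2, θ = 70.8: P(X<328) ≈ 0.945.
Too low — raise k to concentrate. Iterating converges to k ≈ 2.71.
Then θ = 70.8/(2.71−1) ≈ 41.5.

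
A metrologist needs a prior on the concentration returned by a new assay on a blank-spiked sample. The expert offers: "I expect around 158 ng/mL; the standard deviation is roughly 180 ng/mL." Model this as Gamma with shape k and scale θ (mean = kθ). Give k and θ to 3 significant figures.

For Gamma(k, scale θ): mean = kθ, variance = kθ², so CV = 1/√k.
CV = SD/mean = 180/158 = 1.139, hence k = 1/CV² = 0.77.
Then θ = mean/k = 158/0.77 = 205.

k ≈ 0.77, θ ≈ 205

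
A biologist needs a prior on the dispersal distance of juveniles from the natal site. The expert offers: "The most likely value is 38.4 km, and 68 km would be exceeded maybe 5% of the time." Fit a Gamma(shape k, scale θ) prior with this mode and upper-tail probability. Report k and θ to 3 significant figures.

k ≈ 9.54, θ ≈ 4.5

Gamma(k,θ) with k>1 has mode (k−1)θ, so θ = 38.4/(k−1).
Need P(X < 68) = 0.95 with θ tied to k this way. Start at k = 2, θ = 38.4: P(X<68) ≈ 0.528.
Too low — raise k to concentrate. Iterating converges to k ≈ 9.54.
Then θ = 38.4/(9.54−1) ≈ 4.5.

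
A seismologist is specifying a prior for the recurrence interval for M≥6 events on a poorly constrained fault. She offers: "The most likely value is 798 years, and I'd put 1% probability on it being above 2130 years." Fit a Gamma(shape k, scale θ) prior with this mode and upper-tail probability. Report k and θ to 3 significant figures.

Gamma(k,θ) with k>1 has mode (k−1)θ, so θ = 798/(k−1).
Need P(X < 2130) = 0.99 with θ tied to k this way. Start at k = 2, θ = 798: P(X<2130) ≈ 0.746.
Too low — raise k to concentrate. Iterating converges to k ≈ 5.8.
Then θ = 798/(5.8−1) ≈ 166.

k ≈ 5.8, θ ≈ 166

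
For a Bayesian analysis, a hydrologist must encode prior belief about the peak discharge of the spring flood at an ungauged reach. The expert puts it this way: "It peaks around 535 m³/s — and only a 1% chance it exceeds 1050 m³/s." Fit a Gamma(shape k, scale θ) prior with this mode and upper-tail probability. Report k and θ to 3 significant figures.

Gamma(k,θ) with k>1 has mode (k−1)θ, so θ = 535/(k−1).
Need P(X < 1050) = 0.99 with θ tied to k this way. Start at k = 2, θ = 535: P(X<1050) ≈ 0.584.
Too low — raise k to concentrate. Iterating converges to k ≈ 11.8.
Then θ = 535/(11.8−1) ≈ 49.3.

k ≈ 11.8, θ ≈ 49.3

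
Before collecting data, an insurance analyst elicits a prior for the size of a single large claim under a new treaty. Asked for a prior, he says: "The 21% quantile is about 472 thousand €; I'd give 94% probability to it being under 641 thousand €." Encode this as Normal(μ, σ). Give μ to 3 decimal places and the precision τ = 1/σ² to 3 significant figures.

μ = 529.719, τ = 0.000195

For Normal(μ,σ), the p-quantile is μ + z_p·σ. Here z_{0.21} = -0.8064, z_{0.94} = 1.555.
So 472 = μ − 0.8064σ and 641 = μ + 1.555σ.
Subtracting: σ = (641 − 472)/(1.555 − (-0.8064)) = 71.574.
Then μ = 472 − (-0.8064)·71.574 = 529.719.
Precision τ = 1/σ² = 1/71.57² = 0.000195.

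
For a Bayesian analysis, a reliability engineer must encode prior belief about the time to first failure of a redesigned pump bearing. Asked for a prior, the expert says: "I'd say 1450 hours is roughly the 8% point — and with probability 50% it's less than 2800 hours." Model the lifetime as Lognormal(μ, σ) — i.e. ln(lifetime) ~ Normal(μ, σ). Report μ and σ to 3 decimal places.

If T ~ Lognormal(μ,σ) then ln T ~ Normal(μ,σ), so the p-quantile of ln T is μ + z_p·σ.
ln(1450) = 7.279 and ln(2800) = 7.937; z_{0.08} = -1.405, z_{0.5} = 0.
σ = (7.937 − 7.279)/(0 − (-1.405)) = 0.468.
μ = 7.279 − (-1.405)·0.468 = 7.937.

μ ≈ 7.937, σ ≈ 0.468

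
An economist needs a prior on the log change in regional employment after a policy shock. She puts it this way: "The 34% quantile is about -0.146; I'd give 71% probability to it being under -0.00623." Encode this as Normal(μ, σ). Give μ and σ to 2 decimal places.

The p-quantile of Normal(μ,σ) is μ + z_p·σ, with z_{0.34} = -0.4125 and z_{0.71} = 0.5534.
Eliminate σ: μ = (z₂·x₁ − z₁·x₂)/(z₂ − z₁) = (0.5534·-0.146 − (-0.4125)·-0.00623)/0.9658 = -0.09.
Then σ = (x₂ − x₁)/(z₂ − z₁) = (-0.00623 − -0.146)/0.9658 = 0.14.

μ = -0.09, σ = 0.14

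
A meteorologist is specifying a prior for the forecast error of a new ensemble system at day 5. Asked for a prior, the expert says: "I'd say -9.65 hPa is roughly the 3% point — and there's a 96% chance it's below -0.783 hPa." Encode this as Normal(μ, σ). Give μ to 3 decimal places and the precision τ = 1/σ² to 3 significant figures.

μ = -5.058, τ = 0.168

The p-quantile of Normal(μ,σ) is μ + z_p·σ, with z_{0.03} = -1.881 and z_{0.96} = 1.751.
Eliminate σ: μ = (z₂·x₁ − z₁·x₂)/(z₂ − z₁) = (1.751·-9.65 − (-1.881)·-0.783)/3.631 = -5.058.
Then σ = (x₂ − x₁)/(z₂ − z₁) = (-0.783 − -9.65)/3.631 = 2.442.
Precision τ = 1/σ² = 1/2.442² = 0.168.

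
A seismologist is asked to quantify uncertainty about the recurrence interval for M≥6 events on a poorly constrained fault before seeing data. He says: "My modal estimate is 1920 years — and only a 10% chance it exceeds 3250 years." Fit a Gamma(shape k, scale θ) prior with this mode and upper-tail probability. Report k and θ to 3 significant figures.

k ≈ 7.83, θ ≈ 281

Gamma(k,θ) with k>1 has mode (k−1)θ, so θ = 1920/(k−1).
Need P(X < 3250) = 0.9 with θ tied to k this way. Start at k = 2, θ = 1920: P(X<3250) ≈ 0.504.
Too low — raise k to concentrate. Iterating converges to k ≈ 7.83.
Then θ = 1920/(7.83−1) ≈ 281.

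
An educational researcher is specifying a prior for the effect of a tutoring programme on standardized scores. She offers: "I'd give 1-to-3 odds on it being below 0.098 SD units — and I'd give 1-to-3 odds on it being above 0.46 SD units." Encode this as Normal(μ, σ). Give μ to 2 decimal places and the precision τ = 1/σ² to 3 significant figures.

For Normal(μ,σ), the p-quantile is μ + z_p·σ. Here z_{0.25} = -0.6745, z_{0.75} = 0.6745.
So 0.098 = μ − 0.6745σ and 0.46 = μ + 0.6745σ.
Subtracting: σ = (0.46 − 0.098)/(0.6745 − (-0.6745)) = 0.27.
Then μ = 0.098 − (-0.6745)·0.27 = 0.28.
Precision τ = 1/σ² = 1/0.2684² = 13.9.

μ = 0.28, τ = 13.9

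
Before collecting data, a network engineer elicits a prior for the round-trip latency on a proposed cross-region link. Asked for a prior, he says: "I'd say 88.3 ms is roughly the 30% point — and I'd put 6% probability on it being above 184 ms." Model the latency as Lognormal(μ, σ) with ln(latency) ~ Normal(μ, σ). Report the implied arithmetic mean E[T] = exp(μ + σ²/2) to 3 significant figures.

E[T] ≈ 113 ms

If T ~ Lognormal(μ,σ) then ln T ~ Normal(μ,σ), so the p-quantile of ln T is μ + z_p·σ.
ln(88.3) = 4.481 and ln(184) = 5.215; z_{0.3} = -0.5244, z_{0.94} = 1.555.
σ = (5.215 − 4.481)/(1.555 − (-0.5244)) = 0.353.
μ = 4.481 − (-0.5244)·0.353 = 4.666.
E[T] = exp(μ + σ²/2) = exp(4.666 + 0.0623) = 113 ms.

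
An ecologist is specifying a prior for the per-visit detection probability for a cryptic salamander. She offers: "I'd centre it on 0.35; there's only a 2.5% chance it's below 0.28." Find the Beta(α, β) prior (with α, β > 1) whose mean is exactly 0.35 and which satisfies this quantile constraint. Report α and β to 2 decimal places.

α ≈ 59.00, β ≈ 109.57

With mean 0.35 fixed, write α = 0.35s, β = 0.65s where s = α+β.
Need P(θ < 0.28) = 0.025 under Beta(0.35s, 0.65s). Normal approximation: (q−m)/√(m(1−m)/s) ≈ z_{0.025} = -1.96, so s ≈ 0.35·0.65·(-1.96)²/(0.28−0.35)² = 178.4.
At s = 178.4: P(θ<0.28) ≈ 0.022. Adjusting to match 0.025 gives s ≈ 168.56.
So α = 0.35·168.56 ≈ 59.00, β = 0.65·168.56 ≈ 109.57.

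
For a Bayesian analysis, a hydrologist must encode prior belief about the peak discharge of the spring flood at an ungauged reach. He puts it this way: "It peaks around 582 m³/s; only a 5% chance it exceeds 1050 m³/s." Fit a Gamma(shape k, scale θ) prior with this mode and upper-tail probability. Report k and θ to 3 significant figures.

k ≈ 9, θ ≈ 72.7

Gamma(k,θ) with k>1 has mode (k−1)θ, so θ = 582/(k−1).
Need P(X < 1050) = 0.95 with θ tied to k this way. Start at k = 2, θ = 582: P(X<1050) ≈ 0.538.
Too low — raise k to concentrate. Iterating converges to k ≈ 9.
Then θ = 582/(9−1) ≈ 72.7.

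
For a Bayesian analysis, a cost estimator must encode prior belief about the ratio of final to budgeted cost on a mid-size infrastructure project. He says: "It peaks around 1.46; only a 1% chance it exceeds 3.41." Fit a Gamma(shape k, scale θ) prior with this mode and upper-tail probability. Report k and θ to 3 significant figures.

Gamma(k,θ) with k>1 has mode (k−1)θ, so θ = 1.46/(k−1).
Need P(X < 3.41) = 0.99 with θ tied to k this way. Start at k = 2, θ = 1.46: P(X<3.41) ≈ 0.677.
Too low — raise k to concentrate. Iterating converges to k ≈ 7.62.
Then θ = 1.46/(7.62−1) ≈ 0.221.

k ≈ 7.62, θ ≈ 0.221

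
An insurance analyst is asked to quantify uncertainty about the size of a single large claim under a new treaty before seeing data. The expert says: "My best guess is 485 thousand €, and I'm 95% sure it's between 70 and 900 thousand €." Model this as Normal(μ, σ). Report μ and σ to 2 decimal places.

μ = 485.00, σ = 211.74

A symmetric 95% interval runs μ ± z·σ with z = 1.96.
Half-width = 415, so σ = 415/1.96 = 211.74.
μ is the stated best guess, 485.00.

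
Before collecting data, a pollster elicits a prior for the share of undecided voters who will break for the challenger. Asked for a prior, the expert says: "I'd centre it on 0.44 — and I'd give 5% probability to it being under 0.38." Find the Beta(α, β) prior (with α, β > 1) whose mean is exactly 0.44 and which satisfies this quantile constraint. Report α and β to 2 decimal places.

α ≈ 80.08, β ≈ 101.93

With mean 0.44 fixed, write α = 0.44s, β = 0.56s where s = α+β.
Need P(θ < 0.38) = 0.05 under Beta(0.44s, 0.56s). Normal approximation: (q−m)/√(m(1−m)/s) ≈ z_{0.05} = -1.64, so s ≈ 0.44·0.56·(-1.64)²/(0.38−0.44)² = 185.2.
At s = 185.2: P(θ<0.38) ≈ 0.049. Adjusting to match 0.05 gives s ≈ 182.01.
So α = 0.44·182.01 ≈ 80.08, β = 0.56·182.01 ≈ 101.93.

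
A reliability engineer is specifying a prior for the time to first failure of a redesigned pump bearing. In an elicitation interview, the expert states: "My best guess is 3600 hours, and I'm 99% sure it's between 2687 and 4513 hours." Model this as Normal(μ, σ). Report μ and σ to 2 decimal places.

A symmetric 99% interval runs μ ± z·σ with z = 2.576.
Half-width = 913, so σ = 913/2.576 = 354.45.
μ is the stated best guess, 3600.00.

μ = 3600.00, σ = 354.45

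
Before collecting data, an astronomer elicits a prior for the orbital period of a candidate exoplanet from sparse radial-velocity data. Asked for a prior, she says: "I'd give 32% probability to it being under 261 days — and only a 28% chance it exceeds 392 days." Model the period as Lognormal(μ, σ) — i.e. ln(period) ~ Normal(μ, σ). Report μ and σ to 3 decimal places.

If T ~ Lognormal(μ,σ) then ln T ~ Normal(μ,σ), so the p-quantile of ln T is μ + z_p·σ.
ln(261) = 5.565 and ln(392) = 5.971; z_{0.32} = -0.4677, z_{0.72} = 0.5828.
σ = (5.971 − 5.565)/(0.5828 − (-0.4677)) = 0.387.
μ = 5.565 − (-0.4677)·0.387 = 5.746.

μ ≈ 5.746, σ ≈ 0.387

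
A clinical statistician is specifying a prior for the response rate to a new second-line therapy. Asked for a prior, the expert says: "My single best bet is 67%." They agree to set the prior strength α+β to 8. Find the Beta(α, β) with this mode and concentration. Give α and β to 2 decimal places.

α = 5.02, β = 2.98

For α,β > 1 the Beta mode is (α−1)/(α+β−2). With α+β = 8, the mode is (α−1)/6.
Set (α−1)/6 = 0.67 → α = 1 + 0.67·6 = 5.02.
β = 8 − α = 2.98.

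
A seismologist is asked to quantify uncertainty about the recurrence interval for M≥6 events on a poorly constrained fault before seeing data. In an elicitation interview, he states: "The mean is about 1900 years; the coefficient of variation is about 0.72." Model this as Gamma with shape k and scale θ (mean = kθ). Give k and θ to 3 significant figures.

k ≈ 1.93, θ ≈ 985

For Gamma(k, scale θ): mean = kθ, variance = kθ², so CV = 1/√k.
CV = 0.72, hence k = 1/CV² = 1.93.
Then θ = mean/k = 1900/1.93 = 985.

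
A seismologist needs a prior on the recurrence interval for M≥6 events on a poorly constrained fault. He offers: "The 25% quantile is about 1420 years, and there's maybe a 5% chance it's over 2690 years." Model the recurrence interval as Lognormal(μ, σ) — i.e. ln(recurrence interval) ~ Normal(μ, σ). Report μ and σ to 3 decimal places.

μ ≈ 7.444, σ ≈ 0.275

If T ~ Lognormal(μ,σ) then ln T ~ Normal(μ,σ), so the p-quantile of ln T is μ + z_p·σ.
ln(1420) = 7.258 and ln(2690) = 7.897; z_{0.25} = -0.6745, z_{0.95} = 1.645.
σ = (7.897 − 7.258)/(1.645 − (-0.6745)) = 0.275.
μ = 7.258 − (-0.6745)·0.275 = 7.444.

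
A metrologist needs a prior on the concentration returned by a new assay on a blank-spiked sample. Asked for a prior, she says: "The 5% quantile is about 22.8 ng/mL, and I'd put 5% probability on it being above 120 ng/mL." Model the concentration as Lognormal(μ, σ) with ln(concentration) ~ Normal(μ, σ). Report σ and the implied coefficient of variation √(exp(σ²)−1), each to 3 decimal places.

σ ≈ 0.505, CV ≈ 0.539

If T ~ Lognormal(μ,σ) then ln T ~ Normal(μ,σ), so the p-quantile of ln T is μ + z_p·σ.
ln(22.8) = 3.127 and ln(120) = 4.787; z_{0.05} = -1.645, z_{0.95} = 1.645.
σ = (4.787 − 3.127)/(1.645 − (-1.645)) = 0.505.
μ = 3.127 − (-1.645)·0.505 = 3.957.
CV = √(exp(σ²)−1) = √(exp(0.2548)−1) = 0.539.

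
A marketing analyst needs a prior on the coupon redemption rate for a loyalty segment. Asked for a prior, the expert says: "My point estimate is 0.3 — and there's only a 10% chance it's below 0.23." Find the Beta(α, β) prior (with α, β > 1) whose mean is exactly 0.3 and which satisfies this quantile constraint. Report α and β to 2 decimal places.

α ≈ 20.19, β ≈ 47.10

With mean 0.3 fixed, write α = 0.3s, β = 0.7s where s = α+β.
Need P(θ < 0.23) = 0.1 under Beta(0.3s, 0.7s). Normal approximation: (q−m)/√(m(1−m)/s) ≈ z_{0.1} = -1.28, so s ≈ 0.3·0.7·(-1.28)²/(0.23−0.3)² = 70.4.
At s = 70.4: P(θ<0.23) ≈ 0.095. Adjusting to match 0.1 gives s ≈ 67.29.
So α = 0.3·67.29 ≈ 20.19, β = 0.7·67.29 ≈ 47.10.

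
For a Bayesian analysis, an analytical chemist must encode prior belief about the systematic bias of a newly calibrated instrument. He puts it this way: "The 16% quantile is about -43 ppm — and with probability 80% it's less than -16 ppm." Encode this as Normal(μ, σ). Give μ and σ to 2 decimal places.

μ = -28.38, σ = 14.71

For Normal(μ,σ), the p-quantile is μ + z_p·σ. Here z_{0.16} = -0.9945, z_{0.8} = 0.8416.
So -43 = μ − 0.9945σ and -16 = μ + 0.8416σ.
Subtracting: σ = (-16 − -43)/(0.8416 − (-0.9945)) = 14.71.
Then μ = -43 − (-0.9945)·14.71 = -28.38.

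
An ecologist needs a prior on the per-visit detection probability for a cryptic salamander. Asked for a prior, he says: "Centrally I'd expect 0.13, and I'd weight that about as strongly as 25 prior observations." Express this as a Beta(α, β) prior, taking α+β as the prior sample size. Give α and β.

Under the effective-sample-size interpretation, Beta(α, β) has prior mean α/(α+β) and prior sample size α+β.
So α+β = 25 and α/(α+β) = 0.13, giving α = 0.13·25 = 3.25 and β = 25 − 3.25 = 21.75.

α = 3.25, β = 21.75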